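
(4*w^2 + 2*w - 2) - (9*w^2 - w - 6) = -5*w^2 + 3*w + 4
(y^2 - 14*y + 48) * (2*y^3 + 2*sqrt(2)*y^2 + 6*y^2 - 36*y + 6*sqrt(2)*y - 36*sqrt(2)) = 2*y^5 - 22*y^4 + 2*sqrt(2)*y^4 - 22*sqrt(2)*y^3 - 24*y^3 - 24*sqrt(2)*y^2 + 792*y^2 - 1728*y + 792*sqrt(2)*y - 1728*sqrt(2)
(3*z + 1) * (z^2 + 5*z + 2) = 3*z^3 + 16*z^2 + 11*z + 2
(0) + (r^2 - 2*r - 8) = r^2 - 2*r - 8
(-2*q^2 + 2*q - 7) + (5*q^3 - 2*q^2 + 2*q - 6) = 5*q^3 - 4*q^2 + 4*q - 13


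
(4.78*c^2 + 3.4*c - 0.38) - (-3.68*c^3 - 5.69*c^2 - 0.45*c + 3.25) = 3.68*c^3 + 10.47*c^2 + 3.85*c - 3.63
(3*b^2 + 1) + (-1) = 3*b^2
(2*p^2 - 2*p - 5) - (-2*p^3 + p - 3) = 2*p^3 + 2*p^2 - 3*p - 2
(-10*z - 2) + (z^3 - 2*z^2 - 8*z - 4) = z^3 - 2*z^2 - 18*z - 6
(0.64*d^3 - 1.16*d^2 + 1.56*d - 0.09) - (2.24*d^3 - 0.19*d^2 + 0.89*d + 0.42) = -1.6*d^3 - 0.97*d^2 + 0.67*d - 0.51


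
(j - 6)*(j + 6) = j^2 - 36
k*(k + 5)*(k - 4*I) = k^3 + 5*k^2 - 4*I*k^2 - 20*I*k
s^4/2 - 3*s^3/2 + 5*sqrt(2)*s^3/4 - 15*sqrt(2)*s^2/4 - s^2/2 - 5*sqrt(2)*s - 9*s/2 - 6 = (s - 4)*(s + 3*sqrt(2)/2)*(sqrt(2)*s/2 + 1)*(sqrt(2)*s/2 + sqrt(2)/2)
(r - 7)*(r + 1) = r^2 - 6*r - 7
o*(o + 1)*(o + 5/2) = o^3 + 7*o^2/2 + 5*o/2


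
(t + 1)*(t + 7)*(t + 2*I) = t^3 + 8*t^2 + 2*I*t^2 + 7*t + 16*I*t + 14*I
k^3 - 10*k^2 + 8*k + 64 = (k - 8)*(k - 4)*(k + 2)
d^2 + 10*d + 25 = (d + 5)^2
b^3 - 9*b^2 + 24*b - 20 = (b - 5)*(b - 2)^2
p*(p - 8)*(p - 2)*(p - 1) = p^4 - 11*p^3 + 26*p^2 - 16*p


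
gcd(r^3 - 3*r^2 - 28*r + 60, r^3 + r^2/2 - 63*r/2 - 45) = r^2 - r - 30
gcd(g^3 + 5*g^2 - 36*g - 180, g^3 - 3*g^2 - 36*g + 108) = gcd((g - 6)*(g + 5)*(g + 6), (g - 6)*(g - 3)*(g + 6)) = g^2 - 36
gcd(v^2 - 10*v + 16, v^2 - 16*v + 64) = v - 8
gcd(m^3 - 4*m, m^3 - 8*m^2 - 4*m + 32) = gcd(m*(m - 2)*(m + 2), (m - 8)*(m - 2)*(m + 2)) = m^2 - 4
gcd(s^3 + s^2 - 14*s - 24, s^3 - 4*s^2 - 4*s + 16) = s^2 - 2*s - 8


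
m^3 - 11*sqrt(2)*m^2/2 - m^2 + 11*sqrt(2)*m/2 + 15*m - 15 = (m - 1)*(m - 3*sqrt(2))*(m - 5*sqrt(2)/2)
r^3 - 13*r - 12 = (r - 4)*(r + 1)*(r + 3)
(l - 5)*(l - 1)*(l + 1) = l^3 - 5*l^2 - l + 5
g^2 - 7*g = g*(g - 7)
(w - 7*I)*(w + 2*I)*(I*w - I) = I*w^3 + 5*w^2 - I*w^2 - 5*w + 14*I*w - 14*I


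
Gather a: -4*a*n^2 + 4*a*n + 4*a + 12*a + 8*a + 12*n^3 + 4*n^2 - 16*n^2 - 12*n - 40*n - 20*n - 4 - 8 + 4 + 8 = a*(-4*n^2 + 4*n + 24) + 12*n^3 - 12*n^2 - 72*n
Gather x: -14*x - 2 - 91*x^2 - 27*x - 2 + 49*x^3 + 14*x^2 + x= 49*x^3 - 77*x^2 - 40*x - 4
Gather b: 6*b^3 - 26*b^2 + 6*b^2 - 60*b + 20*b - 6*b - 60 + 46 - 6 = 6*b^3 - 20*b^2 - 46*b - 20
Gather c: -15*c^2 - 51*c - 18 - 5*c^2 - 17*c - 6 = -20*c^2 - 68*c - 24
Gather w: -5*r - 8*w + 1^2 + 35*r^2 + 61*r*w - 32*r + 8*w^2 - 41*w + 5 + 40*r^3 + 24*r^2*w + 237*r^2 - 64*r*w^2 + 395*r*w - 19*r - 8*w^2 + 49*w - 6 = 40*r^3 + 272*r^2 - 64*r*w^2 - 56*r + w*(24*r^2 + 456*r)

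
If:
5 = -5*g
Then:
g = -1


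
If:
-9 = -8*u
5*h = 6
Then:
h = 6/5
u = 9/8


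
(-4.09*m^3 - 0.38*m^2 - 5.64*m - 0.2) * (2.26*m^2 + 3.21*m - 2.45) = -9.2434*m^5 - 13.9877*m^4 - 3.9457*m^3 - 17.6254*m^2 + 13.176*m + 0.49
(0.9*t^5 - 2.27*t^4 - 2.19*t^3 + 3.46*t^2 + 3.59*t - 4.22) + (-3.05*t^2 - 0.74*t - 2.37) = 0.9*t^5 - 2.27*t^4 - 2.19*t^3 + 0.41*t^2 + 2.85*t - 6.59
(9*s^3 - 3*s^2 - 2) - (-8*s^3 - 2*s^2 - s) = 17*s^3 - s^2 + s - 2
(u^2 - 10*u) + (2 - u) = u^2 - 11*u + 2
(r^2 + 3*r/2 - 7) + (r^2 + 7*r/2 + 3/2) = 2*r^2 + 5*r - 11/2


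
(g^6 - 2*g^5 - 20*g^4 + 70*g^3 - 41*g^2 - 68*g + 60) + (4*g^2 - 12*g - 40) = g^6 - 2*g^5 - 20*g^4 + 70*g^3 - 37*g^2 - 80*g + 20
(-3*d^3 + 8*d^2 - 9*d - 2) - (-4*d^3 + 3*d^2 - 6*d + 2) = d^3 + 5*d^2 - 3*d - 4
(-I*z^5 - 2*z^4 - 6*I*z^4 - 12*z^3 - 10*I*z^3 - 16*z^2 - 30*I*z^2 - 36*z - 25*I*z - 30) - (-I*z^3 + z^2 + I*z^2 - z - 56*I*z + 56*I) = -I*z^5 - 2*z^4 - 6*I*z^4 - 12*z^3 - 9*I*z^3 - 17*z^2 - 31*I*z^2 - 35*z + 31*I*z - 30 - 56*I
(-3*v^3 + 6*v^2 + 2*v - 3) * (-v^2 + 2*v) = 3*v^5 - 12*v^4 + 10*v^3 + 7*v^2 - 6*v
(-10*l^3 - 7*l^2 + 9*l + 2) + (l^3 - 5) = -9*l^3 - 7*l^2 + 9*l - 3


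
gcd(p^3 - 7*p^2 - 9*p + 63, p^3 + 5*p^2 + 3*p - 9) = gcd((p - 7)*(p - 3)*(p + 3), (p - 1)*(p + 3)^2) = p + 3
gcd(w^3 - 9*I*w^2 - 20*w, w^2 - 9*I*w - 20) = w^2 - 9*I*w - 20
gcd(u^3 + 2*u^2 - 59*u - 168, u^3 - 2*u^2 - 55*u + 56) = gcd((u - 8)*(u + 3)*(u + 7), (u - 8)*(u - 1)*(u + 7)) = u^2 - u - 56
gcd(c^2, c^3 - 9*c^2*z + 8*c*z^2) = c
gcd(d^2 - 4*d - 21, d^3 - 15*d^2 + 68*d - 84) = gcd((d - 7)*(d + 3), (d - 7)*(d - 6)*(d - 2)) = d - 7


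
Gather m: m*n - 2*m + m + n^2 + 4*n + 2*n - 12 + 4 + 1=m*(n - 1) + n^2 + 6*n - 7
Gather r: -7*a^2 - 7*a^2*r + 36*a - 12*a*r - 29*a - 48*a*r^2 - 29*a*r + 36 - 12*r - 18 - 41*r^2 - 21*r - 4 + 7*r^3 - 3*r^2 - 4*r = -7*a^2 + 7*a + 7*r^3 + r^2*(-48*a - 44) + r*(-7*a^2 - 41*a - 37) + 14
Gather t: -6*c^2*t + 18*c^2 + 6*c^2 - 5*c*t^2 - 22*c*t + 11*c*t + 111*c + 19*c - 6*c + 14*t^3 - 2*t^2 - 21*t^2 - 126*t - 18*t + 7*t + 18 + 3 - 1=24*c^2 + 124*c + 14*t^3 + t^2*(-5*c - 23) + t*(-6*c^2 - 11*c - 137) + 20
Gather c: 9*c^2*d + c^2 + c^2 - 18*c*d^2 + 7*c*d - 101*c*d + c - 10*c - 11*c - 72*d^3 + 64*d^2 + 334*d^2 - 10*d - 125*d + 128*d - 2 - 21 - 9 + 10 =c^2*(9*d + 2) + c*(-18*d^2 - 94*d - 20) - 72*d^3 + 398*d^2 - 7*d - 22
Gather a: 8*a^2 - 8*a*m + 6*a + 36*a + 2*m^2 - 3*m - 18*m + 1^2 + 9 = 8*a^2 + a*(42 - 8*m) + 2*m^2 - 21*m + 10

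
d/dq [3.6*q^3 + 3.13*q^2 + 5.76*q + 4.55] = 10.8*q^2 + 6.26*q + 5.76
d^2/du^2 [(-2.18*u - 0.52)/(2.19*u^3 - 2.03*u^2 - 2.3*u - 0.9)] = (-62.732988*u^5 + 28.222092*u^4 - 2.94021999999998*u^3 - 48.703128*u^2 + 3.18036*u + 5.42368)/(10.503459*u^9 - 29.208249*u^8 - 6.018777*u^7 + 40.035763*u^6 + 30.32787*u^5 - 16.14273*u^4 - 32.0579*u^3 - 19.2159*u^2 - 5.589*u - 0.729)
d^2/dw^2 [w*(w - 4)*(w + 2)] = 6*w - 4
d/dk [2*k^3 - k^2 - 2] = 2*k*(3*k - 1)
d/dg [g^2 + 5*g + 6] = 2*g + 5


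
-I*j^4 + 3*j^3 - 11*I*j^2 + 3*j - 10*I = (j - 2*I)*(j - I)*(j + 5*I)*(-I*j + 1)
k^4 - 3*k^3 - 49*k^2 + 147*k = k*(k - 7)*(k - 3)*(k + 7)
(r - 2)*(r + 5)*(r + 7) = r^3 + 10*r^2 + 11*r - 70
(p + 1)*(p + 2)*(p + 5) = p^3 + 8*p^2 + 17*p + 10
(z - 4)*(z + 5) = z^2 + z - 20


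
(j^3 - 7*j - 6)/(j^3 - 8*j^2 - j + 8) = (j^2 - j - 6)/(j^2 - 9*j + 8)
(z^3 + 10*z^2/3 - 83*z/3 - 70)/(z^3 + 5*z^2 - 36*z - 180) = (z^2 - 8*z/3 - 35/3)/(z^2 - z - 30)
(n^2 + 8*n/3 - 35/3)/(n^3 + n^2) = (3*n^2 + 8*n - 35)/(3*n^2*(n + 1))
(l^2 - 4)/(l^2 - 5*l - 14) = (l - 2)/(l - 7)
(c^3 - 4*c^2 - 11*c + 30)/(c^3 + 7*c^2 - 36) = (c - 5)/(c + 6)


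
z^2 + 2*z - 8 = (z - 2)*(z + 4)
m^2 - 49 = (m - 7)*(m + 7)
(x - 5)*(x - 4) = x^2 - 9*x + 20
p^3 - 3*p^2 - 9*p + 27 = (p - 3)^2*(p + 3)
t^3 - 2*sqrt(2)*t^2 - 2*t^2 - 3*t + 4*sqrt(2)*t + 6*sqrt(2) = (t - 3)*(t + 1)*(t - 2*sqrt(2))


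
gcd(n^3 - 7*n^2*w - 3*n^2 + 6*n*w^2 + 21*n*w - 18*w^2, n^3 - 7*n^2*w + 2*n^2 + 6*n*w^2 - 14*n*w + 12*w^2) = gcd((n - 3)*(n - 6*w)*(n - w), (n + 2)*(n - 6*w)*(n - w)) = n^2 - 7*n*w + 6*w^2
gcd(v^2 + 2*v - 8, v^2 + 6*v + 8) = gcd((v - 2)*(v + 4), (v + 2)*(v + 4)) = v + 4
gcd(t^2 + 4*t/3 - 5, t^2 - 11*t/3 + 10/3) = t - 5/3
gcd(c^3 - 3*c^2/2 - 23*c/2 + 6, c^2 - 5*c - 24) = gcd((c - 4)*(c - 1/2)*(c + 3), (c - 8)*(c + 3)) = c + 3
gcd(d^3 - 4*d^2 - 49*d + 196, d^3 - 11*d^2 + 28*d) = d^2 - 11*d + 28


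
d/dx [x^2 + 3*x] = 2*x + 3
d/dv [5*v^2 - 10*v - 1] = 10*v - 10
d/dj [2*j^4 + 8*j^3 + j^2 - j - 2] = 8*j^3 + 24*j^2 + 2*j - 1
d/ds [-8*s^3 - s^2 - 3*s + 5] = -24*s^2 - 2*s - 3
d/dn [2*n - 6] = 2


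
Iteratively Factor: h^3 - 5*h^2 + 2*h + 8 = (h - 4)*(h^2 - h - 2) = (h - 4)*(h - 2)*(h + 1)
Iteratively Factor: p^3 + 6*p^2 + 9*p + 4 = (p + 1)*(p^2 + 5*p + 4) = (p + 1)^2*(p + 4)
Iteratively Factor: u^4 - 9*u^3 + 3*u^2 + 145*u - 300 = (u - 3)*(u^3 - 6*u^2 - 15*u + 100) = (u - 5)*(u - 3)*(u^2 - u - 20) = (u - 5)*(u - 3)*(u + 4)*(u - 5)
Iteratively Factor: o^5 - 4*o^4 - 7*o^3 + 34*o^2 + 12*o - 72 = (o - 3)*(o^4 - o^3 - 10*o^2 + 4*o + 24) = (o - 3)*(o - 2)*(o^3 + o^2 - 8*o - 12) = (o - 3)*(o - 2)*(o + 2)*(o^2 - o - 6) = (o - 3)^2*(o - 2)*(o + 2)*(o + 2)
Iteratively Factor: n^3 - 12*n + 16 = (n + 4)*(n^2 - 4*n + 4) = (n - 2)*(n + 4)*(n - 2)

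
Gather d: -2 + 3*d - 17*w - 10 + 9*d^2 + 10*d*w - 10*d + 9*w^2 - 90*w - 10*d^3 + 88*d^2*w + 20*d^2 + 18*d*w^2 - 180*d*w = -10*d^3 + d^2*(88*w + 29) + d*(18*w^2 - 170*w - 7) + 9*w^2 - 107*w - 12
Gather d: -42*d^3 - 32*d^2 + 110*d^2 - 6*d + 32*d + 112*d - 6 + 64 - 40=-42*d^3 + 78*d^2 + 138*d + 18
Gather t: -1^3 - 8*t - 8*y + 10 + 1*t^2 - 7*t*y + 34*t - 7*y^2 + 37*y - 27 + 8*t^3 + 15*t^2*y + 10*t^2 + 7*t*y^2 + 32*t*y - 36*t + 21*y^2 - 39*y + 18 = 8*t^3 + t^2*(15*y + 11) + t*(7*y^2 + 25*y - 10) + 14*y^2 - 10*y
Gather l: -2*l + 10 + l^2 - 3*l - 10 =l^2 - 5*l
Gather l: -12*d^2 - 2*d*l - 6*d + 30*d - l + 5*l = -12*d^2 + 24*d + l*(4 - 2*d)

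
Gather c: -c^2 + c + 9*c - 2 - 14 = -c^2 + 10*c - 16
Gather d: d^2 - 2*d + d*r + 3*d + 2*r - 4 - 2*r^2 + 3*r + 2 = d^2 + d*(r + 1) - 2*r^2 + 5*r - 2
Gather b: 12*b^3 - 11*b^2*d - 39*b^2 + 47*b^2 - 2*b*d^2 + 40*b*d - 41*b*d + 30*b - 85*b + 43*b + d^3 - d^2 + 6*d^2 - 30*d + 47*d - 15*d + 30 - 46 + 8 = 12*b^3 + b^2*(8 - 11*d) + b*(-2*d^2 - d - 12) + d^3 + 5*d^2 + 2*d - 8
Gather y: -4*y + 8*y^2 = 8*y^2 - 4*y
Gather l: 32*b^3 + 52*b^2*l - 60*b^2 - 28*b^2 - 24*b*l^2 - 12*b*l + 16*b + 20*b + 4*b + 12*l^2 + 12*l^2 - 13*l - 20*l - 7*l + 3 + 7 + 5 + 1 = 32*b^3 - 88*b^2 + 40*b + l^2*(24 - 24*b) + l*(52*b^2 - 12*b - 40) + 16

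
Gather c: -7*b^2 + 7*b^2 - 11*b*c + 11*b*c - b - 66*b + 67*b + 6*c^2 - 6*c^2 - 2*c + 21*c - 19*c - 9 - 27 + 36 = 0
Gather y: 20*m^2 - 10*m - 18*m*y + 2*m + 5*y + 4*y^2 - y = 20*m^2 - 8*m + 4*y^2 + y*(4 - 18*m)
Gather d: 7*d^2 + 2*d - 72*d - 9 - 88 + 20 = 7*d^2 - 70*d - 77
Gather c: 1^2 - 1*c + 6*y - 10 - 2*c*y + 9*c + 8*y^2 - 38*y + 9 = c*(8 - 2*y) + 8*y^2 - 32*y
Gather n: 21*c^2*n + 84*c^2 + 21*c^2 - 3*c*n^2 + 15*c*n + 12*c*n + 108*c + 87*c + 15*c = 105*c^2 - 3*c*n^2 + 210*c + n*(21*c^2 + 27*c)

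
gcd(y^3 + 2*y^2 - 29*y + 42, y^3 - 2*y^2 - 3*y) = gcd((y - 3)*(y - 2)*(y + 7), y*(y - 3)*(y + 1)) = y - 3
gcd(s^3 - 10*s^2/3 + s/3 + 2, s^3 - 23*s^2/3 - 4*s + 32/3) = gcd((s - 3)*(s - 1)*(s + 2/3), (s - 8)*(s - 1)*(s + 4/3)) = s - 1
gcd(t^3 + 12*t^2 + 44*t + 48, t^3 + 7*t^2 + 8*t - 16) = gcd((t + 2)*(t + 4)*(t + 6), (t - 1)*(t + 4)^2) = t + 4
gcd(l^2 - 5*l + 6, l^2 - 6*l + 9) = l - 3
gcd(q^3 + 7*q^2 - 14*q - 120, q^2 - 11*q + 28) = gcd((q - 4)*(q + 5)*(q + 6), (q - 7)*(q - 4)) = q - 4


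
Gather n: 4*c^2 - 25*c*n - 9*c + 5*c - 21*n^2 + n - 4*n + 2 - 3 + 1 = 4*c^2 - 4*c - 21*n^2 + n*(-25*c - 3)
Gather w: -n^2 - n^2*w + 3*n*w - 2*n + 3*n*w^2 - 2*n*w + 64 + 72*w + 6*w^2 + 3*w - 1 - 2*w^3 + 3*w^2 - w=-n^2 - 2*n - 2*w^3 + w^2*(3*n + 9) + w*(-n^2 + n + 74) + 63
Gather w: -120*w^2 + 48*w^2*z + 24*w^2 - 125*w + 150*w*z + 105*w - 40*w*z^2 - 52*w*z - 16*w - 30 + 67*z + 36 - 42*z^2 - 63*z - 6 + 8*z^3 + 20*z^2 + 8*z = w^2*(48*z - 96) + w*(-40*z^2 + 98*z - 36) + 8*z^3 - 22*z^2 + 12*z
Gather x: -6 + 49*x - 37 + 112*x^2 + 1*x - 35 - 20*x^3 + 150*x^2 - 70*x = -20*x^3 + 262*x^2 - 20*x - 78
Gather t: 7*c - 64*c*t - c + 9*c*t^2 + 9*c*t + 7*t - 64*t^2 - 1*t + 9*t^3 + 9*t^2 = 6*c + 9*t^3 + t^2*(9*c - 55) + t*(6 - 55*c)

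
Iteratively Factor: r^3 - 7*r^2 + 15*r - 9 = (r - 3)*(r^2 - 4*r + 3) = (r - 3)*(r - 1)*(r - 3)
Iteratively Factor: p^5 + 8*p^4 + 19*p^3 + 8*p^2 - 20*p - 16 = (p + 4)*(p^4 + 4*p^3 + 3*p^2 - 4*p - 4) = (p + 2)*(p + 4)*(p^3 + 2*p^2 - p - 2) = (p + 1)*(p + 2)*(p + 4)*(p^2 + p - 2) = (p + 1)*(p + 2)^2*(p + 4)*(p - 1)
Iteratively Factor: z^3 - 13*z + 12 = (z + 4)*(z^2 - 4*z + 3) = (z - 1)*(z + 4)*(z - 3)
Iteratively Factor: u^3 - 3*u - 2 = (u + 1)*(u^2 - u - 2) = (u + 1)^2*(u - 2)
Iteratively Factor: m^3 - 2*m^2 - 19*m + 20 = (m + 4)*(m^2 - 6*m + 5) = (m - 5)*(m + 4)*(m - 1)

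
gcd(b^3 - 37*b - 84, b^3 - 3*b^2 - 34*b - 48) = b + 3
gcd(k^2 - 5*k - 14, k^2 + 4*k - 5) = 1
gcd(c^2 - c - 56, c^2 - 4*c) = 1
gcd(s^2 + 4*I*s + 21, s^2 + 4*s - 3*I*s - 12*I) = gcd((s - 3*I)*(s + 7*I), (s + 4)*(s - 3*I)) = s - 3*I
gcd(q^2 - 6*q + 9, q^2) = 1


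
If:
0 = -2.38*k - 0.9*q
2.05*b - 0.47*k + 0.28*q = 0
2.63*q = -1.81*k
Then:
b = 0.00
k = 0.00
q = 0.00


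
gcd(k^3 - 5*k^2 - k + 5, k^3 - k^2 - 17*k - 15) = k^2 - 4*k - 5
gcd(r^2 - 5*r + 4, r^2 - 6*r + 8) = r - 4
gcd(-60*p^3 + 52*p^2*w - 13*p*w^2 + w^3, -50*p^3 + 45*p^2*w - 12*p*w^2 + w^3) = 10*p^2 - 7*p*w + w^2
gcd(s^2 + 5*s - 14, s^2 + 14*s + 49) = s + 7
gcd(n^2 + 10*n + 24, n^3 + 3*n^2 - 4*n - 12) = 1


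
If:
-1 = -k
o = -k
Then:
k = 1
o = -1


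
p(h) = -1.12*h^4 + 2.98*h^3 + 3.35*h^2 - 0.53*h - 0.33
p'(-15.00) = 17030.47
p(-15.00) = -65996.13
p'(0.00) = -0.53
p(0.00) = -0.33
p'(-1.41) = 20.36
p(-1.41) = -5.70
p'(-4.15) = 445.83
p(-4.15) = -485.63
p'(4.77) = -251.38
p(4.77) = -183.03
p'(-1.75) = 39.13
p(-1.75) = -15.62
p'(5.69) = -498.27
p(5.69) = -519.91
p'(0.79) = 8.13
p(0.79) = 2.38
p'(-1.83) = 44.60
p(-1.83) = -18.97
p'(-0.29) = -1.61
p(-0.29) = 0.02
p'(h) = -4.48*h^3 + 8.94*h^2 + 6.7*h - 0.53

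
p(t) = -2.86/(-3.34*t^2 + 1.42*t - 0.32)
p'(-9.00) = 0.00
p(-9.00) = 0.01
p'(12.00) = -0.00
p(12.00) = 0.01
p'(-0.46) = 4.55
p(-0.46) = 1.70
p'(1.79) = -0.42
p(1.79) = 0.34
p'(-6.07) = 0.01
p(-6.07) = 0.02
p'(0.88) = -4.64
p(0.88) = 1.73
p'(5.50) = -0.01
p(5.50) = 0.03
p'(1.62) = -0.58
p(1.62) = 0.42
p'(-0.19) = 15.24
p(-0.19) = 4.03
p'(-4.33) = 0.02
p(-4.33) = 0.04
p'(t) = -2.86*(6.68*t - 1.42)/(-3.34*t^2 + 1.42*t - 0.32)^2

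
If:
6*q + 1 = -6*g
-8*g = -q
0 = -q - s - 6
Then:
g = -1/54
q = -4/27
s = -158/27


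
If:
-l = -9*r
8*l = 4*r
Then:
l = 0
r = 0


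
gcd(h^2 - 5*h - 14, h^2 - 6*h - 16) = h + 2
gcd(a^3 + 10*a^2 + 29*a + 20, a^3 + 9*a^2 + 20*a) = a^2 + 9*a + 20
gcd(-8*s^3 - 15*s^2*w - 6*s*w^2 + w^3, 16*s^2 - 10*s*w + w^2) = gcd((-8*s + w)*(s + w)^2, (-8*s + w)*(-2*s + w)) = 8*s - w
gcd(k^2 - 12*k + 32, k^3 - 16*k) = k - 4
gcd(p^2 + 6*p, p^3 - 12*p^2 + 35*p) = p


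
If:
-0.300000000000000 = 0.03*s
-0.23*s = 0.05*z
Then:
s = -10.00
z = 46.00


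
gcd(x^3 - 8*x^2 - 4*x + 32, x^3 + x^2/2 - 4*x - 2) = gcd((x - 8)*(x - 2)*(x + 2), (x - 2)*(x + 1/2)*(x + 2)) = x^2 - 4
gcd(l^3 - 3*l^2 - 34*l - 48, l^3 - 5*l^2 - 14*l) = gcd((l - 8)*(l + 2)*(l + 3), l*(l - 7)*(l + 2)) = l + 2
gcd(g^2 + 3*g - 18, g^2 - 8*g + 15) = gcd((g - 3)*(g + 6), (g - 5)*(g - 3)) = g - 3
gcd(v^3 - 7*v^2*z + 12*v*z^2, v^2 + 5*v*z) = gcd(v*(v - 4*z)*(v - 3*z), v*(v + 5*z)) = v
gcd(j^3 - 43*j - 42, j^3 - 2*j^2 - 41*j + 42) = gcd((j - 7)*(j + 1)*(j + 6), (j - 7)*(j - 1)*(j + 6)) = j^2 - j - 42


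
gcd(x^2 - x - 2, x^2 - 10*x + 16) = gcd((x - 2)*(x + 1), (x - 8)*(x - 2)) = x - 2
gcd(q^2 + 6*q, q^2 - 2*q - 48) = q + 6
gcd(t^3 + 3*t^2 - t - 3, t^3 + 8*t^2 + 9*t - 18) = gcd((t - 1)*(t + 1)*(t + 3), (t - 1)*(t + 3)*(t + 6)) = t^2 + 2*t - 3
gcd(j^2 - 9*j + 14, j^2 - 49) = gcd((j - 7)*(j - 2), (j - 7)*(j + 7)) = j - 7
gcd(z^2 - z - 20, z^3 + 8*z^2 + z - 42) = 1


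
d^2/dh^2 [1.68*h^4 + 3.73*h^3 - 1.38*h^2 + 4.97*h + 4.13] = 20.16*h^2 + 22.38*h - 2.76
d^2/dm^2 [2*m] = 0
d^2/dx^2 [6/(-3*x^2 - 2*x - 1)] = 12*(9*x^2 + 6*x - 4*(3*x + 1)^2 + 3)/(3*x^2 + 2*x + 1)^3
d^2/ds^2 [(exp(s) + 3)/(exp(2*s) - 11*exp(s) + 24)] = (exp(4*s) + 23*exp(3*s) - 243*exp(2*s) + 339*exp(s) + 1368)*exp(s)/(exp(6*s) - 33*exp(5*s) + 435*exp(4*s) - 2915*exp(3*s) + 10440*exp(2*s) - 19008*exp(s) + 13824)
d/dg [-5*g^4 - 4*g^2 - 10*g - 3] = -20*g^3 - 8*g - 10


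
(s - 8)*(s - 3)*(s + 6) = s^3 - 5*s^2 - 42*s + 144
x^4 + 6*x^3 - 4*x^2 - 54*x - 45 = (x - 3)*(x + 1)*(x + 3)*(x + 5)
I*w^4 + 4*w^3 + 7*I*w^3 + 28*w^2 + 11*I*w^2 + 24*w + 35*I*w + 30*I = (w + 6)*(w - 5*I)*(w + I)*(I*w + I)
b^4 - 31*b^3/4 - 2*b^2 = b^2*(b - 8)*(b + 1/4)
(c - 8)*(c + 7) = c^2 - c - 56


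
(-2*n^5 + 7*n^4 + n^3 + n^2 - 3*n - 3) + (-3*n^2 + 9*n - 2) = -2*n^5 + 7*n^4 + n^3 - 2*n^2 + 6*n - 5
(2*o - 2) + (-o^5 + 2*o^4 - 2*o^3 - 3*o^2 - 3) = -o^5 + 2*o^4 - 2*o^3 - 3*o^2 + 2*o - 5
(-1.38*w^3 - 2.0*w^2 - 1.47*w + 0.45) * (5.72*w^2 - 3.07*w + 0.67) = -7.8936*w^5 - 7.2034*w^4 - 3.193*w^3 + 5.7469*w^2 - 2.3664*w + 0.3015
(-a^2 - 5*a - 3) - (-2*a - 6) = -a^2 - 3*a + 3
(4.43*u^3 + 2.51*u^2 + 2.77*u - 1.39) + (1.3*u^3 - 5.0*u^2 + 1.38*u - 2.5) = 5.73*u^3 - 2.49*u^2 + 4.15*u - 3.89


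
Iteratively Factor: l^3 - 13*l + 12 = (l - 1)*(l^2 + l - 12) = (l - 3)*(l - 1)*(l + 4)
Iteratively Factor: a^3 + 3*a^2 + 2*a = (a + 1)*(a^2 + 2*a) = a*(a + 1)*(a + 2)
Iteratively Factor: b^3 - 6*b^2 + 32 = (b - 4)*(b^2 - 2*b - 8) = (b - 4)*(b + 2)*(b - 4)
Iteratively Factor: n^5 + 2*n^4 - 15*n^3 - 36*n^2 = (n)*(n^4 + 2*n^3 - 15*n^2 - 36*n) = n*(n + 3)*(n^3 - n^2 - 12*n) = n^2*(n + 3)*(n^2 - n - 12) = n^2*(n - 4)*(n + 3)*(n + 3)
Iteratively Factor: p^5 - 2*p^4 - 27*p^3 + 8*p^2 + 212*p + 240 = (p - 5)*(p^4 + 3*p^3 - 12*p^2 - 52*p - 48) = (p - 5)*(p - 4)*(p^3 + 7*p^2 + 16*p + 12) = (p - 5)*(p - 4)*(p + 2)*(p^2 + 5*p + 6) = (p - 5)*(p - 4)*(p + 2)^2*(p + 3)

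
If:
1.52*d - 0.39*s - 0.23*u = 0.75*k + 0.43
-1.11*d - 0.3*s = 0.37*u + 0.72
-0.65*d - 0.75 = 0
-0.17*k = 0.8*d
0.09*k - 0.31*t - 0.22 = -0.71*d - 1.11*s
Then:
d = -1.15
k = 5.43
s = -32.45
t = -117.98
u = 27.83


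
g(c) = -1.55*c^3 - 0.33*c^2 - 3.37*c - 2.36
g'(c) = -4.65*c^2 - 0.66*c - 3.37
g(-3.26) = 58.82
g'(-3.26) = -50.64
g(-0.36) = -1.12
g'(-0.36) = -3.74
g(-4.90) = 188.59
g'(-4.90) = -111.78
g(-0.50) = -0.56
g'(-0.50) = -4.20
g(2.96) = -55.42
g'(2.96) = -46.07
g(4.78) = -195.29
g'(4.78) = -112.77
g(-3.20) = 55.84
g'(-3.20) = -48.87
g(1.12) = -8.73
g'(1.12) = -9.94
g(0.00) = -2.36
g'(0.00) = -3.37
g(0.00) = -2.36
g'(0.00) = -3.37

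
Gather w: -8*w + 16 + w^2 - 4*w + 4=w^2 - 12*w + 20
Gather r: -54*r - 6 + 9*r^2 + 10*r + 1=9*r^2 - 44*r - 5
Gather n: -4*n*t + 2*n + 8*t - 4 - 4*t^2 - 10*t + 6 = n*(2 - 4*t) - 4*t^2 - 2*t + 2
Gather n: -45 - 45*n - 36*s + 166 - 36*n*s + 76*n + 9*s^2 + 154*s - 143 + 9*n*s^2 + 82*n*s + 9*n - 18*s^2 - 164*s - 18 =n*(9*s^2 + 46*s + 40) - 9*s^2 - 46*s - 40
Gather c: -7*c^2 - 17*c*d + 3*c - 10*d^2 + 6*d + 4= -7*c^2 + c*(3 - 17*d) - 10*d^2 + 6*d + 4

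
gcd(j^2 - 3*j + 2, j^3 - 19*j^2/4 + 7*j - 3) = j - 2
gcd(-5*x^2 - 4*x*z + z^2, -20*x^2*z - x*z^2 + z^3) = 5*x - z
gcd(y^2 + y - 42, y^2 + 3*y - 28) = y + 7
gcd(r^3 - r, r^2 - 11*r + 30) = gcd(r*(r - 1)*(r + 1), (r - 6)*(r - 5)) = 1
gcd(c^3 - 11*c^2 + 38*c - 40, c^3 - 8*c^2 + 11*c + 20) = c^2 - 9*c + 20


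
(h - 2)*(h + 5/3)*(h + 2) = h^3 + 5*h^2/3 - 4*h - 20/3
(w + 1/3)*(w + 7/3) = w^2 + 8*w/3 + 7/9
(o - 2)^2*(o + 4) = o^3 - 12*o + 16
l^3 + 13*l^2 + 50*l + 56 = (l + 2)*(l + 4)*(l + 7)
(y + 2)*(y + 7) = y^2 + 9*y + 14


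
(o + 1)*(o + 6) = o^2 + 7*o + 6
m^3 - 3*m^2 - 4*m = m*(m - 4)*(m + 1)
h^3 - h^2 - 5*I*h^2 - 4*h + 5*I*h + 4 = (h - 1)*(h - 4*I)*(h - I)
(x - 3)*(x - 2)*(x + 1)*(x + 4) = x^4 - 15*x^2 + 10*x + 24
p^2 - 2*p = p*(p - 2)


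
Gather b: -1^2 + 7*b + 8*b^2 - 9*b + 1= 8*b^2 - 2*b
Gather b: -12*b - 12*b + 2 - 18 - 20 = -24*b - 36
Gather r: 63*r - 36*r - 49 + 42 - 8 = 27*r - 15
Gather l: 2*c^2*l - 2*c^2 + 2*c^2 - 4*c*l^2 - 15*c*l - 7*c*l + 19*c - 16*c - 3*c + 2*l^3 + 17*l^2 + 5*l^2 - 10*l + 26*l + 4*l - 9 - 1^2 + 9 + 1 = 2*l^3 + l^2*(22 - 4*c) + l*(2*c^2 - 22*c + 20)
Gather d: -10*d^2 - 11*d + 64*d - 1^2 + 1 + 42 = -10*d^2 + 53*d + 42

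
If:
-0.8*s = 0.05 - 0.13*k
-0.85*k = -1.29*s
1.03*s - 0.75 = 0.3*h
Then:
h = -2.78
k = -0.13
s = -0.08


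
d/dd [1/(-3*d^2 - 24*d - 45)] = 2*(d + 4)/(3*(d^2 + 8*d + 15)^2)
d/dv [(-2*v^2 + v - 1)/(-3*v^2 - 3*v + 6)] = (3*v^2 - 10*v + 1)/(3*(v^4 + 2*v^3 - 3*v^2 - 4*v + 4))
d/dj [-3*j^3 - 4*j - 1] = -9*j^2 - 4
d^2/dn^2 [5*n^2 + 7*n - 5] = 10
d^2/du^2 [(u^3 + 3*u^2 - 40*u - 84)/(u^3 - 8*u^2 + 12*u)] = 2*(11*u^3 + 42*u^2 - 84*u + 56)/(u^3*(u^3 - 6*u^2 + 12*u - 8))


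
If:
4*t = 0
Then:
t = 0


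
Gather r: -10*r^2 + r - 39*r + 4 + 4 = -10*r^2 - 38*r + 8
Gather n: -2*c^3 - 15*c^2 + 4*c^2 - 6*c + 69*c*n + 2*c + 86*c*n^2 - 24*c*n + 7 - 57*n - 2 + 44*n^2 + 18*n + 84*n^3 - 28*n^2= -2*c^3 - 11*c^2 - 4*c + 84*n^3 + n^2*(86*c + 16) + n*(45*c - 39) + 5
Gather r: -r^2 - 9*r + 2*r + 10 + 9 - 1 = -r^2 - 7*r + 18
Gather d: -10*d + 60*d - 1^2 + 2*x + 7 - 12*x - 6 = 50*d - 10*x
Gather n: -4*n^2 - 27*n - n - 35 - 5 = -4*n^2 - 28*n - 40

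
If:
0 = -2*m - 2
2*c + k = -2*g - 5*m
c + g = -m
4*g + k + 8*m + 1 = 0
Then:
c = 0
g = 1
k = 3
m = -1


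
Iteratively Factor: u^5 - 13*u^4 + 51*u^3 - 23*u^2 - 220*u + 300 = (u - 5)*(u^4 - 8*u^3 + 11*u^2 + 32*u - 60) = (u - 5)*(u + 2)*(u^3 - 10*u^2 + 31*u - 30) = (u - 5)^2*(u + 2)*(u^2 - 5*u + 6) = (u - 5)^2*(u - 2)*(u + 2)*(u - 3)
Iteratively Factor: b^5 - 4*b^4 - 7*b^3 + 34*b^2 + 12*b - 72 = (b - 3)*(b^4 - b^3 - 10*b^2 + 4*b + 24) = (b - 3)*(b + 2)*(b^3 - 3*b^2 - 4*b + 12) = (b - 3)*(b - 2)*(b + 2)*(b^2 - b - 6) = (b - 3)^2*(b - 2)*(b + 2)*(b + 2)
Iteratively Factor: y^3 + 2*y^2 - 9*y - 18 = (y + 3)*(y^2 - y - 6) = (y - 3)*(y + 3)*(y + 2)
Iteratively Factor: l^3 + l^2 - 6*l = (l)*(l^2 + l - 6) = l*(l + 3)*(l - 2)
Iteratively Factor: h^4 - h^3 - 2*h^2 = (h + 1)*(h^3 - 2*h^2) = h*(h + 1)*(h^2 - 2*h) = h*(h - 2)*(h + 1)*(h)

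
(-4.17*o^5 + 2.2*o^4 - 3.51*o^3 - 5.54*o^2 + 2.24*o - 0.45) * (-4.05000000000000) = 16.8885*o^5 - 8.91*o^4 + 14.2155*o^3 + 22.437*o^2 - 9.072*o + 1.8225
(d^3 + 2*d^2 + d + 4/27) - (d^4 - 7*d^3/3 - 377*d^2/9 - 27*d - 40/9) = -d^4 + 10*d^3/3 + 395*d^2/9 + 28*d + 124/27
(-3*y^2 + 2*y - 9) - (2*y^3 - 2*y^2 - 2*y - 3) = -2*y^3 - y^2 + 4*y - 6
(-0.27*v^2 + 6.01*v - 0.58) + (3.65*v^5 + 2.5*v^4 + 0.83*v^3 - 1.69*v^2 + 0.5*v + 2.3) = 3.65*v^5 + 2.5*v^4 + 0.83*v^3 - 1.96*v^2 + 6.51*v + 1.72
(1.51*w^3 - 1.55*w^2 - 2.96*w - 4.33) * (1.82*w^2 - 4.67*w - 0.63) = 2.7482*w^5 - 9.8727*w^4 + 0.9*w^3 + 6.9191*w^2 + 22.0859*w + 2.7279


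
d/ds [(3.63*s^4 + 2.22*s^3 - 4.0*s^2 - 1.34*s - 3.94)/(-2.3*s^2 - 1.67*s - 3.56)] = (-16.698*s^5 - 23.2923*s^4 - 59.106*s^3 - 20.1116*s^2 + 10.356*s - 1.8094)/(5.29*s^4 + 7.682*s^3 + 19.1649*s^2 + 11.8904*s + 12.6736)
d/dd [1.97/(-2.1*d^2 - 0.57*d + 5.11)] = (8.274*d + 1.1229)/(2.1*d^2 + 0.57*d - 5.11)^2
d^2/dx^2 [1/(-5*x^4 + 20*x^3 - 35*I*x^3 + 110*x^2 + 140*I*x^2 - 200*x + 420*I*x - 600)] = 2*((6*x^2 - 12*x + 21*I*x - 22 - 28*I)*(x^4 - 4*x^3 + 7*I*x^3 - 22*x^2 - 28*I*x^2 + 40*x - 84*I*x + 120) - (-4*x^3 + 12*x^2 - 21*I*x^2 + 44*x + 56*I*x - 40 + 84*I)^2)/(5*(x^4 - 4*x^3 + 7*I*x^3 - 22*x^2 - 28*I*x^2 + 40*x - 84*I*x + 120)^3)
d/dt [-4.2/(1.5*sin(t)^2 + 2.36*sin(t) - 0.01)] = (12.6*sin(t) + 9.912)*cos(t)/(1.5*sin(t)^2 + 2.36*sin(t) - 0.01)^2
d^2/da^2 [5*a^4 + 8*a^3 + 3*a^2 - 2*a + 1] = 60*a^2 + 48*a + 6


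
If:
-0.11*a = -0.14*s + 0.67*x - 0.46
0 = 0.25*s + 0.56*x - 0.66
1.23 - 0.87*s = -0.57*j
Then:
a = 7.54181818181818 - 8.94181818181818*x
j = 1.87157894736842 - 3.41894736842105*x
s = 2.64 - 2.24*x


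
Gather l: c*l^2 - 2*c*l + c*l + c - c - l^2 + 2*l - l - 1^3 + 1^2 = l^2*(c - 1) + l*(1 - c)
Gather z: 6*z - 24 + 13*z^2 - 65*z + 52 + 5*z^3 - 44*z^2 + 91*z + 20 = 5*z^3 - 31*z^2 + 32*z + 48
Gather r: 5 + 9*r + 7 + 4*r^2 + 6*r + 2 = 4*r^2 + 15*r + 14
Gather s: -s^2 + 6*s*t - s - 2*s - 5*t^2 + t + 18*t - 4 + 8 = -s^2 + s*(6*t - 3) - 5*t^2 + 19*t + 4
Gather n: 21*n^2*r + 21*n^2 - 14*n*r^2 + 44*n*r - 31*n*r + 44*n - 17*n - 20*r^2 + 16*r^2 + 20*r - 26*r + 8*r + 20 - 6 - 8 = n^2*(21*r + 21) + n*(-14*r^2 + 13*r + 27) - 4*r^2 + 2*r + 6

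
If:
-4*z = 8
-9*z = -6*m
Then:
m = -3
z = -2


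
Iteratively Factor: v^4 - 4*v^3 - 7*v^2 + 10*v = (v - 1)*(v^3 - 3*v^2 - 10*v) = v*(v - 1)*(v^2 - 3*v - 10) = v*(v - 1)*(v + 2)*(v - 5)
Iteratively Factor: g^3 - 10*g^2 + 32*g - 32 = (g - 4)*(g^2 - 6*g + 8) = (g - 4)*(g - 2)*(g - 4)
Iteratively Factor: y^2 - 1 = (y - 1)*(y + 1)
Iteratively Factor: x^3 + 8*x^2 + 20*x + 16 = (x + 2)*(x^2 + 6*x + 8) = (x + 2)^2*(x + 4)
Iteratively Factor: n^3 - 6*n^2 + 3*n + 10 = (n - 5)*(n^2 - n - 2) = (n - 5)*(n + 1)*(n - 2)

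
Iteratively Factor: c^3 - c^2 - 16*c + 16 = (c - 1)*(c^2 - 16) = (c - 4)*(c - 1)*(c + 4)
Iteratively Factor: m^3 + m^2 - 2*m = (m + 2)*(m^2 - m) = (m - 1)*(m + 2)*(m)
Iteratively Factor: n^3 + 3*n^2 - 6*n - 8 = (n + 4)*(n^2 - n - 2) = (n - 2)*(n + 4)*(n + 1)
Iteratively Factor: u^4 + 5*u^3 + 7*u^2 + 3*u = (u)*(u^3 + 5*u^2 + 7*u + 3) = u*(u + 1)*(u^2 + 4*u + 3) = u*(u + 1)*(u + 3)*(u + 1)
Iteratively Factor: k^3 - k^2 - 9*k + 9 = (k + 3)*(k^2 - 4*k + 3) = (k - 3)*(k + 3)*(k - 1)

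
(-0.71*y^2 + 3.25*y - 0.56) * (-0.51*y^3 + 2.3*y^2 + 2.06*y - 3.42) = 0.3621*y^5 - 3.2905*y^4 + 6.298*y^3 + 7.8352*y^2 - 12.2686*y + 1.9152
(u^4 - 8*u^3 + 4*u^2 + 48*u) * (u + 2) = u^5 - 6*u^4 - 12*u^3 + 56*u^2 + 96*u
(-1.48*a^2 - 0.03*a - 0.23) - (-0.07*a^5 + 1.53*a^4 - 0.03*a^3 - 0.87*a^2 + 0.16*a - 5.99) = 0.07*a^5 - 1.53*a^4 + 0.03*a^3 - 0.61*a^2 - 0.19*a + 5.76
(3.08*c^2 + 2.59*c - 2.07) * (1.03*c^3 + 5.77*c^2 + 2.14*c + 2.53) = 3.1724*c^5 + 20.4393*c^4 + 19.4034*c^3 + 1.3911*c^2 + 2.1229*c - 5.2371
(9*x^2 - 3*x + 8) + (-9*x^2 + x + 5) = 13 - 2*x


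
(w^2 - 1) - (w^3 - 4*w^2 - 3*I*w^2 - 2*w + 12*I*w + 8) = -w^3 + 5*w^2 + 3*I*w^2 + 2*w - 12*I*w - 9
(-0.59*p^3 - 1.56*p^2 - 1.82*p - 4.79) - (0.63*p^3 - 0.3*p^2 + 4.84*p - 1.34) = -1.22*p^3 - 1.26*p^2 - 6.66*p - 3.45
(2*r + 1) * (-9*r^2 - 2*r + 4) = -18*r^3 - 13*r^2 + 6*r + 4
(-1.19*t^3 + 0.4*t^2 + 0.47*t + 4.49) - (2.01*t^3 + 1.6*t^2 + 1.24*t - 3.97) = -3.2*t^3 - 1.2*t^2 - 0.77*t + 8.46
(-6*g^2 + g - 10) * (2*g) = -12*g^3 + 2*g^2 - 20*g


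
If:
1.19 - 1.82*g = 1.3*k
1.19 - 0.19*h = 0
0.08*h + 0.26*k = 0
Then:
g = 2.03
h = 6.26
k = -1.93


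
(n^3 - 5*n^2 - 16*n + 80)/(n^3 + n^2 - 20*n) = (n^2 - n - 20)/(n*(n + 5))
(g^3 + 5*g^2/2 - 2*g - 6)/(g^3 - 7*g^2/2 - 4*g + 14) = (2*g^2 + g - 6)/(2*g^2 - 11*g + 14)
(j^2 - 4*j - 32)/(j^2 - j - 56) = (j + 4)/(j + 7)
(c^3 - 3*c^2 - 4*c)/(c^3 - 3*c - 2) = c*(c - 4)/(c^2 - c - 2)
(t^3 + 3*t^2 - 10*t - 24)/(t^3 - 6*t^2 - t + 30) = (t + 4)/(t - 5)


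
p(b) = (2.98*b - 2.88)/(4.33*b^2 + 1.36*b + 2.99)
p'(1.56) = 0.08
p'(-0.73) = -0.66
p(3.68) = 0.12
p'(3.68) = -0.02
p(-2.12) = -0.47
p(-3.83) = -0.23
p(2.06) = 0.13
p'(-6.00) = -0.03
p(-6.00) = -0.14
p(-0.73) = -1.17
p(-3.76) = -0.24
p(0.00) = -0.96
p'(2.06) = 0.02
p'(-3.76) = -0.08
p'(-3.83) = -0.07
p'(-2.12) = -0.26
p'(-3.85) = -0.07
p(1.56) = 0.11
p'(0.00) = 1.43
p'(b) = (-8.66*b - 1.36)*(2.98*b - 2.88)/(4.33*b^2 + 1.36*b + 2.99)^2 + 2.98/(4.33*b^2 + 1.36*b + 2.99)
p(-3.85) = -0.23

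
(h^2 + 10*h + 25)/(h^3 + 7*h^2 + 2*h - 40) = (h + 5)/(h^2 + 2*h - 8)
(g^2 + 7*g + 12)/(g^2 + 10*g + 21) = (g + 4)/(g + 7)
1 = 1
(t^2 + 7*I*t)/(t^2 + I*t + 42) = t/(t - 6*I)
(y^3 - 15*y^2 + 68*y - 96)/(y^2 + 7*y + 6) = (y^3 - 15*y^2 + 68*y - 96)/(y^2 + 7*y + 6)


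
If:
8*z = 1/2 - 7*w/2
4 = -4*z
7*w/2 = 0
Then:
No Solution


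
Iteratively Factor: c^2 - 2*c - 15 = (c - 5)*(c + 3)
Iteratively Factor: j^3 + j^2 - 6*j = (j)*(j^2 + j - 6) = j*(j - 2)*(j + 3)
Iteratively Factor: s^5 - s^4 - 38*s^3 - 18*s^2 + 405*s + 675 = (s - 5)*(s^4 + 4*s^3 - 18*s^2 - 108*s - 135) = (s - 5)*(s + 3)*(s^3 + s^2 - 21*s - 45) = (s - 5)*(s + 3)^2*(s^2 - 2*s - 15) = (s - 5)*(s + 3)^3*(s - 5)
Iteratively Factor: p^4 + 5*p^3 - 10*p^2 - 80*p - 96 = (p + 3)*(p^3 + 2*p^2 - 16*p - 32) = (p + 3)*(p + 4)*(p^2 - 2*p - 8) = (p + 2)*(p + 3)*(p + 4)*(p - 4)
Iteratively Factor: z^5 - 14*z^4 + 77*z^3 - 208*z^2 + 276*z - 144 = (z - 3)*(z^4 - 11*z^3 + 44*z^2 - 76*z + 48) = (z - 4)*(z - 3)*(z^3 - 7*z^2 + 16*z - 12) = (z - 4)*(z - 3)*(z - 2)*(z^2 - 5*z + 6) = (z - 4)*(z - 3)^2*(z - 2)*(z - 2)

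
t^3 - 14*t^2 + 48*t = t*(t - 8)*(t - 6)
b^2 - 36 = (b - 6)*(b + 6)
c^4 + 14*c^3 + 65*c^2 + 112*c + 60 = (c + 1)*(c + 2)*(c + 5)*(c + 6)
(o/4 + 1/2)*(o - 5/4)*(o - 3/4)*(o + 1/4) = o^4/4 + o^3/16 - 49*o^2/64 + 71*o/256 + 15/128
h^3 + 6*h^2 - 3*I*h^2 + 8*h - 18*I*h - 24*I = (h + 2)*(h + 4)*(h - 3*I)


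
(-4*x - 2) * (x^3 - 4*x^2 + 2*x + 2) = -4*x^4 + 14*x^3 - 12*x - 4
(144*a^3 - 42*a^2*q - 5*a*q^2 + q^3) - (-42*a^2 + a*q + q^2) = 144*a^3 - 42*a^2*q + 42*a^2 - 5*a*q^2 - a*q + q^3 - q^2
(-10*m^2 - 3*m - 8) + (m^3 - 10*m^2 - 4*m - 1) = m^3 - 20*m^2 - 7*m - 9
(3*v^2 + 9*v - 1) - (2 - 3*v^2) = 6*v^2 + 9*v - 3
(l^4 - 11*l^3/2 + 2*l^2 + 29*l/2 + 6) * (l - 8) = l^5 - 27*l^4/2 + 46*l^3 - 3*l^2/2 - 110*l - 48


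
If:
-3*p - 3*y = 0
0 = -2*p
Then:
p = 0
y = 0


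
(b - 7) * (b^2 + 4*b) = b^3 - 3*b^2 - 28*b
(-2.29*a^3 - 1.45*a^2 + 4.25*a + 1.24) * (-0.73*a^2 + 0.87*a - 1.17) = 1.6717*a^5 - 0.9338*a^4 - 1.6847*a^3 + 4.4888*a^2 - 3.8937*a - 1.4508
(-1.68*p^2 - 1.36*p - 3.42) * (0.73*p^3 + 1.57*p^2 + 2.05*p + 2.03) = -1.2264*p^5 - 3.6304*p^4 - 8.0758*p^3 - 11.5678*p^2 - 9.7718*p - 6.9426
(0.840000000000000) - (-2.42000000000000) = 3.26000000000000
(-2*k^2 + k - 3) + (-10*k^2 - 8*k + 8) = -12*k^2 - 7*k + 5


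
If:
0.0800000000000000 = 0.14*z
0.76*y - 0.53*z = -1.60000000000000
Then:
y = -1.71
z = 0.57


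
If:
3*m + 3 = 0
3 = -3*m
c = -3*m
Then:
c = 3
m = -1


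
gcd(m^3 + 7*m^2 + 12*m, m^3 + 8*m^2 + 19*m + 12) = m^2 + 7*m + 12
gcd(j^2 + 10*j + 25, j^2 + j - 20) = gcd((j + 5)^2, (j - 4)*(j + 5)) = j + 5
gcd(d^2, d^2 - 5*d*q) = d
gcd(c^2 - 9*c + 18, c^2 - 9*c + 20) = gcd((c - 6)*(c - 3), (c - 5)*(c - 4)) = 1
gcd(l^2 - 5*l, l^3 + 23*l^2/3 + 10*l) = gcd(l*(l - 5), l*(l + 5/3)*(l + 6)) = l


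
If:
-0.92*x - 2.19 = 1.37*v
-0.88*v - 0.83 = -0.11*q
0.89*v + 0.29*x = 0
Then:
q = 19.60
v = 1.51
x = -4.62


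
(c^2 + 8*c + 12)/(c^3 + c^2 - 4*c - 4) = (c + 6)/(c^2 - c - 2)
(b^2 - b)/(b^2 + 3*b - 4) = b/(b + 4)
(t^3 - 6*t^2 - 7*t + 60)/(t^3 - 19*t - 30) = (t - 4)/(t + 2)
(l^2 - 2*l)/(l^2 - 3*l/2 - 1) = 2*l/(2*l + 1)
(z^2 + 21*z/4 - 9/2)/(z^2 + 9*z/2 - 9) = (4*z - 3)/(2*(2*z - 3))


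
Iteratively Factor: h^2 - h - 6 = (h + 2)*(h - 3)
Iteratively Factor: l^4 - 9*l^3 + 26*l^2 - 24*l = (l - 3)*(l^3 - 6*l^2 + 8*l) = (l - 4)*(l - 3)*(l^2 - 2*l) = (l - 4)*(l - 3)*(l - 2)*(l)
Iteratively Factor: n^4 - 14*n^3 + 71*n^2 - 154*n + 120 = (n - 4)*(n^3 - 10*n^2 + 31*n - 30) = (n - 4)*(n - 2)*(n^2 - 8*n + 15) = (n - 5)*(n - 4)*(n - 2)*(n - 3)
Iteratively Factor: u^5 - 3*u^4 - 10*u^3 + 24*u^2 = (u - 2)*(u^4 - u^3 - 12*u^2) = (u - 4)*(u - 2)*(u^3 + 3*u^2) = u*(u - 4)*(u - 2)*(u^2 + 3*u) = u^2*(u - 4)*(u - 2)*(u + 3)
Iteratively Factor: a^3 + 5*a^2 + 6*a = (a)*(a^2 + 5*a + 6) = a*(a + 3)*(a + 2)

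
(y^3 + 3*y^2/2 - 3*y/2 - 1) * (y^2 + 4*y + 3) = y^5 + 11*y^4/2 + 15*y^3/2 - 5*y^2/2 - 17*y/2 - 3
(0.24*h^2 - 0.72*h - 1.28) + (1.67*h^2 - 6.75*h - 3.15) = 1.91*h^2 - 7.47*h - 4.43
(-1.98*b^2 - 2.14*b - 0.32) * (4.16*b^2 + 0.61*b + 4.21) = -8.2368*b^4 - 10.1102*b^3 - 10.9724*b^2 - 9.2046*b - 1.3472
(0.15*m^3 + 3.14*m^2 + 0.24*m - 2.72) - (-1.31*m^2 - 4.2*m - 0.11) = 0.15*m^3 + 4.45*m^2 + 4.44*m - 2.61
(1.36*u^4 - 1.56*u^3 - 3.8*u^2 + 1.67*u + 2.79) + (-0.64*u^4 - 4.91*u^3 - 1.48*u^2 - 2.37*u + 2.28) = 0.72*u^4 - 6.47*u^3 - 5.28*u^2 - 0.7*u + 5.07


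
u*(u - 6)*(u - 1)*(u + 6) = u^4 - u^3 - 36*u^2 + 36*u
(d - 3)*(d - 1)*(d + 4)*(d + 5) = d^4 + 5*d^3 - 13*d^2 - 53*d + 60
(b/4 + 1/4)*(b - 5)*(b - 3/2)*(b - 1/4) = b^4/4 - 23*b^3/16 + 19*b^2/32 + 29*b/16 - 15/32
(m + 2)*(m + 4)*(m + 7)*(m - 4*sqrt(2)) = m^4 - 4*sqrt(2)*m^3 + 13*m^3 - 52*sqrt(2)*m^2 + 50*m^2 - 200*sqrt(2)*m + 56*m - 224*sqrt(2)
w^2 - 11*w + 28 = (w - 7)*(w - 4)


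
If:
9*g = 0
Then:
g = 0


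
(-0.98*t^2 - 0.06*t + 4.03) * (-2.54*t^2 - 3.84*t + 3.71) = 2.4892*t^4 + 3.9156*t^3 - 13.6416*t^2 - 15.6978*t + 14.9513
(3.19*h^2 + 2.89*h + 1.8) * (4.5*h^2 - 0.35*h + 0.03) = 14.355*h^4 + 11.8885*h^3 + 7.1842*h^2 - 0.5433*h + 0.054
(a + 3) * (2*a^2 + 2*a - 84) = 2*a^3 + 8*a^2 - 78*a - 252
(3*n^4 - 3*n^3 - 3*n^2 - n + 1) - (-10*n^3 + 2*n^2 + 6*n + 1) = 3*n^4 + 7*n^3 - 5*n^2 - 7*n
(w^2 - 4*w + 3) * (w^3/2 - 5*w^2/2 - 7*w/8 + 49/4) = w^5/2 - 9*w^4/2 + 85*w^3/8 + 33*w^2/4 - 413*w/8 + 147/4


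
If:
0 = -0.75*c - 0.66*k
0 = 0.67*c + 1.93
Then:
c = -2.88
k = 3.27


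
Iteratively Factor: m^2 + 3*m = (m + 3)*(m)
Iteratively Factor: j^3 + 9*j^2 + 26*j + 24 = (j + 4)*(j^2 + 5*j + 6) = (j + 2)*(j + 4)*(j + 3)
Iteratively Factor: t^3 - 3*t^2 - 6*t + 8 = (t - 4)*(t^2 + t - 2) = (t - 4)*(t - 1)*(t + 2)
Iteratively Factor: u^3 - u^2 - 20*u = (u - 5)*(u^2 + 4*u) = u*(u - 5)*(u + 4)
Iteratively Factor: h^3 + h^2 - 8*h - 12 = (h + 2)*(h^2 - h - 6) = (h - 3)*(h + 2)*(h + 2)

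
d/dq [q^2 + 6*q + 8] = 2*q + 6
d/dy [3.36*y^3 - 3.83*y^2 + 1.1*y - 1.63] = 10.08*y^2 - 7.66*y + 1.1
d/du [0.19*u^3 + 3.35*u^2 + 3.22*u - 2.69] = 0.57*u^2 + 6.7*u + 3.22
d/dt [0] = 0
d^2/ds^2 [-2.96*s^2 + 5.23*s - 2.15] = -5.92000000000000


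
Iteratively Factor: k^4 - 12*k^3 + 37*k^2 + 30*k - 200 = (k - 5)*(k^3 - 7*k^2 + 2*k + 40) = (k - 5)*(k + 2)*(k^2 - 9*k + 20) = (k - 5)^2*(k + 2)*(k - 4)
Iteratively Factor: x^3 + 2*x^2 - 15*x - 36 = (x + 3)*(x^2 - x - 12) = (x - 4)*(x + 3)*(x + 3)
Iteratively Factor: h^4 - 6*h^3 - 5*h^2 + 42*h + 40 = (h + 1)*(h^3 - 7*h^2 + 2*h + 40) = (h + 1)*(h + 2)*(h^2 - 9*h + 20) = (h - 5)*(h + 1)*(h + 2)*(h - 4)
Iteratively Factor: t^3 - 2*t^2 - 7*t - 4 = (t - 4)*(t^2 + 2*t + 1) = (t - 4)*(t + 1)*(t + 1)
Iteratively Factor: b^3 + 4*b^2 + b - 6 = (b - 1)*(b^2 + 5*b + 6) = (b - 1)*(b + 3)*(b + 2)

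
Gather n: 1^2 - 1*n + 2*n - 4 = n - 3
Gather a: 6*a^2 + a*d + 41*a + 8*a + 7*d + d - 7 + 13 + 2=6*a^2 + a*(d + 49) + 8*d + 8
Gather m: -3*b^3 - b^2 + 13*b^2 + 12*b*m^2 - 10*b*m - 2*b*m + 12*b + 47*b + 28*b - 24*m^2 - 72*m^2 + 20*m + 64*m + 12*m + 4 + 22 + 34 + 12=-3*b^3 + 12*b^2 + 87*b + m^2*(12*b - 96) + m*(96 - 12*b) + 72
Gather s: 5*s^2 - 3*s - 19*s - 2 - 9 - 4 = 5*s^2 - 22*s - 15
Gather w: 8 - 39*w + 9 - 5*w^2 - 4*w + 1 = -5*w^2 - 43*w + 18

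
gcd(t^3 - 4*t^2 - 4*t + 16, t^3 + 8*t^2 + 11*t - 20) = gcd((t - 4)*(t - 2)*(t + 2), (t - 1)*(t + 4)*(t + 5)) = 1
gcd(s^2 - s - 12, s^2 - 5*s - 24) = s + 3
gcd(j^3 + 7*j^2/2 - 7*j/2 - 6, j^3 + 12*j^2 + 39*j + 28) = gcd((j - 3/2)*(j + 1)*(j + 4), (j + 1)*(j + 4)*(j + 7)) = j^2 + 5*j + 4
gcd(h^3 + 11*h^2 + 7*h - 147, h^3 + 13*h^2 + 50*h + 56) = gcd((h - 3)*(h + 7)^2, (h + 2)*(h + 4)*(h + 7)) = h + 7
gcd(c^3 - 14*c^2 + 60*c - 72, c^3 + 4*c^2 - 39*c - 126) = c - 6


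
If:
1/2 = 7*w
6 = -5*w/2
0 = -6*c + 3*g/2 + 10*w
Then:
No Solution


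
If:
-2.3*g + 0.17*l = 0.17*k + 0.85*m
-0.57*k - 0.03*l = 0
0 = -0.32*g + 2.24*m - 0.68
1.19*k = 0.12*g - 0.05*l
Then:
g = -0.06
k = -0.03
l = 0.59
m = 0.29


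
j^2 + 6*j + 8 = (j + 2)*(j + 4)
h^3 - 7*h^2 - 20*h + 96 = (h - 8)*(h - 3)*(h + 4)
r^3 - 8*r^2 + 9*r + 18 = (r - 6)*(r - 3)*(r + 1)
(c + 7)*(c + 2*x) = c^2 + 2*c*x + 7*c + 14*x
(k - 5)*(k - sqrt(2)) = k^2 - 5*k - sqrt(2)*k + 5*sqrt(2)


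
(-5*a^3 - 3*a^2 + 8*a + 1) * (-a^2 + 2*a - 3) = 5*a^5 - 7*a^4 + a^3 + 24*a^2 - 22*a - 3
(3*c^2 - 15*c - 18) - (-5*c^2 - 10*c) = 8*c^2 - 5*c - 18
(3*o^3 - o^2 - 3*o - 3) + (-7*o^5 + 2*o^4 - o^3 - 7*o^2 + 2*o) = -7*o^5 + 2*o^4 + 2*o^3 - 8*o^2 - o - 3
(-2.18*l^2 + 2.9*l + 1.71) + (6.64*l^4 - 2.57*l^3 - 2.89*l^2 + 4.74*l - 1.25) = 6.64*l^4 - 2.57*l^3 - 5.07*l^2 + 7.64*l + 0.46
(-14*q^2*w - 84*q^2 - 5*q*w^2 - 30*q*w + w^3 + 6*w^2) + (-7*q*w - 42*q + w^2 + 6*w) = -14*q^2*w - 84*q^2 - 5*q*w^2 - 37*q*w - 42*q + w^3 + 7*w^2 + 6*w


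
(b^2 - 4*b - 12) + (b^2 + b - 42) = 2*b^2 - 3*b - 54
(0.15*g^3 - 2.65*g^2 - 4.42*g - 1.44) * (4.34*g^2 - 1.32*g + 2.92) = 0.651*g^5 - 11.699*g^4 - 15.2468*g^3 - 8.1532*g^2 - 11.0056*g - 4.2048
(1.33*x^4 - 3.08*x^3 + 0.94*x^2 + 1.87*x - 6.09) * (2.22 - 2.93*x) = -3.8969*x^5 + 11.977*x^4 - 9.5918*x^3 - 3.3923*x^2 + 21.9951*x - 13.5198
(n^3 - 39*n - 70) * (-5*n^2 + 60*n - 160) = -5*n^5 + 60*n^4 + 35*n^3 - 1990*n^2 + 2040*n + 11200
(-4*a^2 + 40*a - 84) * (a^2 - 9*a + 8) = -4*a^4 + 76*a^3 - 476*a^2 + 1076*a - 672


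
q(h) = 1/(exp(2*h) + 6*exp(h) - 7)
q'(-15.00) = 0.00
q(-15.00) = -0.14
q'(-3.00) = -0.00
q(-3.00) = -0.15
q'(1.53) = -0.04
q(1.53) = 0.02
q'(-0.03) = -138.88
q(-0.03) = -4.25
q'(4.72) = -0.00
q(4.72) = 0.00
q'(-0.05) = -49.99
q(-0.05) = -2.58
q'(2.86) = -0.00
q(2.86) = 0.00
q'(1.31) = -0.06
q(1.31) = 0.03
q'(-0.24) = -2.16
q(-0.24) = -0.60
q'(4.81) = -0.00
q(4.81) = 0.00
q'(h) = (-2*exp(2*h) - 6*exp(h))/(exp(2*h) + 6*exp(h) - 7)^2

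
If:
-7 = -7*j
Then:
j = 1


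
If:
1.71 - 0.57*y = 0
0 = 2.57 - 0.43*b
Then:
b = 5.98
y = 3.00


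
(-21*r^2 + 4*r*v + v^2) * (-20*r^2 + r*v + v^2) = 420*r^4 - 101*r^3*v - 37*r^2*v^2 + 5*r*v^3 + v^4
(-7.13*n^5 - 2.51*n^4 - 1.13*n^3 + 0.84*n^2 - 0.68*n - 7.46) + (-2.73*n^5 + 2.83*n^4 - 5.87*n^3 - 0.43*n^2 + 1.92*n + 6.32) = -9.86*n^5 + 0.32*n^4 - 7.0*n^3 + 0.41*n^2 + 1.24*n - 1.14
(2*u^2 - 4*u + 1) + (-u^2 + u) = u^2 - 3*u + 1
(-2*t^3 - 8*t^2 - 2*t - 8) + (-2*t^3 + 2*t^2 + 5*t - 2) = -4*t^3 - 6*t^2 + 3*t - 10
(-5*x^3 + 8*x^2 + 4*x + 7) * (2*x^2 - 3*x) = -10*x^5 + 31*x^4 - 16*x^3 + 2*x^2 - 21*x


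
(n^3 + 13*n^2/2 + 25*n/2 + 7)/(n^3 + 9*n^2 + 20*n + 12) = (n + 7/2)/(n + 6)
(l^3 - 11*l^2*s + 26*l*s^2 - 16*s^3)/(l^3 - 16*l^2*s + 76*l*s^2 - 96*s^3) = (-l + s)/(-l + 6*s)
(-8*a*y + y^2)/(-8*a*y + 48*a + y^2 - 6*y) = y/(y - 6)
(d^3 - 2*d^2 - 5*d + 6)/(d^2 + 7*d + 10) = (d^2 - 4*d + 3)/(d + 5)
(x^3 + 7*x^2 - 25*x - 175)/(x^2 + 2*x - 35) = x + 5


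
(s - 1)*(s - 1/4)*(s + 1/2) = s^3 - 3*s^2/4 - 3*s/8 + 1/8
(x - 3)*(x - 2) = x^2 - 5*x + 6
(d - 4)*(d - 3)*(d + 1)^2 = d^4 - 5*d^3 - d^2 + 17*d + 12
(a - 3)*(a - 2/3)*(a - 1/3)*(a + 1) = a^4 - 3*a^3 - 7*a^2/9 + 23*a/9 - 2/3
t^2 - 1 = (t - 1)*(t + 1)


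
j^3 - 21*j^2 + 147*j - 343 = (j - 7)^3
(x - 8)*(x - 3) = x^2 - 11*x + 24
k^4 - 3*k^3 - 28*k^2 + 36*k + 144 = (k - 6)*(k - 3)*(k + 2)*(k + 4)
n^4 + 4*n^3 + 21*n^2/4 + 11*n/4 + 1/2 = (n + 1/2)^2*(n + 1)*(n + 2)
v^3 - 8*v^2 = v^2*(v - 8)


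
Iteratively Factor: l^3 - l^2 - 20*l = (l - 5)*(l^2 + 4*l) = (l - 5)*(l + 4)*(l)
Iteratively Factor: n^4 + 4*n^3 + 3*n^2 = (n + 1)*(n^3 + 3*n^2) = n*(n + 1)*(n^2 + 3*n) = n^2*(n + 1)*(n + 3)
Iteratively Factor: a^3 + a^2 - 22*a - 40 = (a - 5)*(a^2 + 6*a + 8) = (a - 5)*(a + 4)*(a + 2)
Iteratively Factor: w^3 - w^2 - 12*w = (w - 4)*(w^2 + 3*w) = w*(w - 4)*(w + 3)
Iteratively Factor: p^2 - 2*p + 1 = (p - 1)*(p - 1)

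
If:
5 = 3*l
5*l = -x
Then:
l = 5/3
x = -25/3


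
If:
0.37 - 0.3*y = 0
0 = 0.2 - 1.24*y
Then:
No Solution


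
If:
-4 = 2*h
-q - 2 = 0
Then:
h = -2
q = -2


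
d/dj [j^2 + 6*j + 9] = 2*j + 6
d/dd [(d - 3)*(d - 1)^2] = (d - 1)*(3*d - 7)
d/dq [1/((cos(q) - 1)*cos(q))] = (-sin(q)/cos(q)^2 + 2*tan(q))/(cos(q) - 1)^2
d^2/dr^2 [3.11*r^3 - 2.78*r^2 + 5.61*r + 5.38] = 18.66*r - 5.56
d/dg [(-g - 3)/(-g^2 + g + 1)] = (g^2 - g - (g + 3)*(2*g - 1) - 1)/(-g^2 + g + 1)^2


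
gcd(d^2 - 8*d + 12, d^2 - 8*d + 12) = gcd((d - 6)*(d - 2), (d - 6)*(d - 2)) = d^2 - 8*d + 12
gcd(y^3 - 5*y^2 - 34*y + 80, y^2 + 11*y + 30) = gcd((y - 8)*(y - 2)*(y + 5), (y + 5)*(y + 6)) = y + 5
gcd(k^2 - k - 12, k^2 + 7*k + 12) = k + 3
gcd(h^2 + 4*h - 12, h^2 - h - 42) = h + 6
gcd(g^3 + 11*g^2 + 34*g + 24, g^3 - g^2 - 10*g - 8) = g + 1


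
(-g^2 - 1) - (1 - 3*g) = -g^2 + 3*g - 2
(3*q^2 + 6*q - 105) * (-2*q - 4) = -6*q^3 - 24*q^2 + 186*q + 420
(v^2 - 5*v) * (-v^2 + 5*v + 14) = -v^4 + 10*v^3 - 11*v^2 - 70*v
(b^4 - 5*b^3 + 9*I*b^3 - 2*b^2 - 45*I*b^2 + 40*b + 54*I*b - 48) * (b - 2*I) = b^5 - 5*b^4 + 7*I*b^4 + 16*b^3 - 35*I*b^3 - 50*b^2 + 58*I*b^2 + 60*b - 80*I*b + 96*I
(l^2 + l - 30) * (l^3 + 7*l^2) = l^5 + 8*l^4 - 23*l^3 - 210*l^2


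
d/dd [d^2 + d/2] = 2*d + 1/2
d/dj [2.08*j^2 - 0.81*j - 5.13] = 4.16*j - 0.81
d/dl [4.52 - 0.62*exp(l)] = -0.62*exp(l)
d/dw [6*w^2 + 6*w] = 12*w + 6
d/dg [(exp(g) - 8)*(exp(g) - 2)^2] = 3*(exp(g) - 6)*(exp(g) - 2)*exp(g)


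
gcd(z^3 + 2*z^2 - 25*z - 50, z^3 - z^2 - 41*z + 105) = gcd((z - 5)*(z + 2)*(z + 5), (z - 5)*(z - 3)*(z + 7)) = z - 5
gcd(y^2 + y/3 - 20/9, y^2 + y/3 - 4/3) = 1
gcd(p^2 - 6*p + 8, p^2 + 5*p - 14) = p - 2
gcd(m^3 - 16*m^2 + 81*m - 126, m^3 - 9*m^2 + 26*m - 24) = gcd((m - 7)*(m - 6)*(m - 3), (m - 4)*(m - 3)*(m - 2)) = m - 3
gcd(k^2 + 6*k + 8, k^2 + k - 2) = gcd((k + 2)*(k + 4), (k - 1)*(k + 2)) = k + 2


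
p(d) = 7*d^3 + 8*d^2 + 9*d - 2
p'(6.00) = 861.00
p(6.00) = 1852.00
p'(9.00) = 1854.00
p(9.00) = 5830.00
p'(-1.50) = 32.25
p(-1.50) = -21.12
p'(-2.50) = 100.25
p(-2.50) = -83.88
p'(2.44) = 173.07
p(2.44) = 169.28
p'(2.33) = 160.29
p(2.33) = 150.95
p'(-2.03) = 63.06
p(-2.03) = -45.86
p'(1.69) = 96.02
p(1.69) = 69.85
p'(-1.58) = 36.14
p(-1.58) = -23.86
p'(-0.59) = 6.87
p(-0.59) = -5.96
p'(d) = 21*d^2 + 16*d + 9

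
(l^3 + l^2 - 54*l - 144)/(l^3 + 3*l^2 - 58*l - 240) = (l + 3)/(l + 5)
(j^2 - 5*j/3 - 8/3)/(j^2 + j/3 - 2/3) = (3*j - 8)/(3*j - 2)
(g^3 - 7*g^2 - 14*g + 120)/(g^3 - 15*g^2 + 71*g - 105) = (g^2 - 2*g - 24)/(g^2 - 10*g + 21)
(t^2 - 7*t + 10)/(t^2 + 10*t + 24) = (t^2 - 7*t + 10)/(t^2 + 10*t + 24)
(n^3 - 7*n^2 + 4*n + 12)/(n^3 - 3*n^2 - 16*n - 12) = (n - 2)/(n + 2)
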